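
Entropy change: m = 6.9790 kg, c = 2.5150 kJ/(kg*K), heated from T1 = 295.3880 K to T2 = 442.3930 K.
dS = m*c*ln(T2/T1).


T2/T1 = 1.4977
ln(T2/T1) = 0.4039
dS = 6.9790 * 2.5150 * 0.4039 = 7.0895 kJ/K

7.0895 kJ/K


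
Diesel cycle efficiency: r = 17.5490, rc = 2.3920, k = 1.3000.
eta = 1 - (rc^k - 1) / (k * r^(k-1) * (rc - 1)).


r^(k-1) = 2.3620
rc^k = 3.1073
eta = 0.5070 = 50.6965%

50.6965%


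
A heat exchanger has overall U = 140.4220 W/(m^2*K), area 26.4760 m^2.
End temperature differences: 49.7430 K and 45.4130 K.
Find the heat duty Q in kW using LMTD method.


LMTD = 47.5451 K
Q = 140.4220 * 26.4760 * 47.5451 = 176763.9445 W = 176.7639 kW

176.7639 kW


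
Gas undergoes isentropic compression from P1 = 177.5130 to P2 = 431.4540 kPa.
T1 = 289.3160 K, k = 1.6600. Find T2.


(k-1)/k = 0.3976
(P2/P1)^exp = 1.4235
T2 = 289.3160 * 1.4235 = 411.8364 K

411.8364 K


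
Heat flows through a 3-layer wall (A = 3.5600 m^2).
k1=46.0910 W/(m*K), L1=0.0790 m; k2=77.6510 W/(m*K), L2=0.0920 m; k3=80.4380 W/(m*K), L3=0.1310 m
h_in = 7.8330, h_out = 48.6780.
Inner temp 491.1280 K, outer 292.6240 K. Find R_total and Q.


R_conv_in = 1/(7.8330*3.5600) = 0.0359
R_1 = 0.0790/(46.0910*3.5600) = 0.0005
R_2 = 0.0920/(77.6510*3.5600) = 0.0003
R_3 = 0.1310/(80.4380*3.5600) = 0.0005
R_conv_out = 1/(48.6780*3.5600) = 0.0058
R_total = 0.0429 K/W
Q = 198.5040 / 0.0429 = 4626.7832 W

R_total = 0.0429 K/W, Q = 4626.7832 W


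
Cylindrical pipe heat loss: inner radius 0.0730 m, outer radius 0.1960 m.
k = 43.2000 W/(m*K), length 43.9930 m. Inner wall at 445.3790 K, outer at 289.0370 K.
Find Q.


dT = 156.3420 K
ln(ro/ri) = 0.9877
Q = 2*pi*43.2000*43.9930*156.3420 / 0.9877 = 1890242.3740 W

1890242.3740 W


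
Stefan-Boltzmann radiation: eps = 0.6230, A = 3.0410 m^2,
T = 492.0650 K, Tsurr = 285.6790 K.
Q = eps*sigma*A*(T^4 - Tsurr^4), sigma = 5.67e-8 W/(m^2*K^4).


T^4 = 5.8626e+10
Tsurr^4 = 6.6606e+09
Q = 0.6230 * 5.67e-8 * 3.0410 * 5.1965e+10 = 5582.1487 W

5582.1487 W


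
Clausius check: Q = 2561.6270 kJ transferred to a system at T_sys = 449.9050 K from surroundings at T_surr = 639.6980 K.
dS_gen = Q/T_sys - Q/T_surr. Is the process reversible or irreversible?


dS_sys = 2561.6270/449.9050 = 5.6937 kJ/K
dS_surr = -2561.6270/639.6980 = -4.0044 kJ/K
dS_gen = 5.6937 - 4.0044 = 1.6893 kJ/K (irreversible)

dS_gen = 1.6893 kJ/K, irreversible


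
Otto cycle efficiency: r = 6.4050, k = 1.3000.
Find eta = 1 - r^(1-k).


r^(k-1) = 1.7456
eta = 1 - 1/1.7456 = 0.4271 = 42.7146%

42.7146%


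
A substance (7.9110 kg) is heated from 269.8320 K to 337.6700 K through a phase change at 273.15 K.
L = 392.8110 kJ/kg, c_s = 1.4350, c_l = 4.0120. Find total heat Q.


Q1 (sensible, solid) = 7.9110 * 1.4350 * 3.3180 = 37.6669 kJ
Q2 (latent) = 7.9110 * 392.8110 = 3107.5278 kJ
Q3 (sensible, liquid) = 7.9110 * 4.0120 * 64.5200 = 2047.7959 kJ
Q_total = 5192.9906 kJ

5192.9906 kJ


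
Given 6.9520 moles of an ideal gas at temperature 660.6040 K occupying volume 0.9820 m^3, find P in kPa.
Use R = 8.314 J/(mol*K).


P = nRT/V = 6.9520 * 8.314 * 660.6040 / 0.9820
= 38182.2030 / 0.9820 = 38882.0805 Pa = 38.8821 kPa

38.8821 kPa


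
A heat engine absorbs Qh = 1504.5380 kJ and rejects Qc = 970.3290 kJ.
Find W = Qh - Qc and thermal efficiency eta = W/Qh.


W = 1504.5380 - 970.3290 = 534.2090 kJ
eta = 534.2090 / 1504.5380 = 0.3551 = 35.5065%

W = 534.2090 kJ, eta = 35.5065%


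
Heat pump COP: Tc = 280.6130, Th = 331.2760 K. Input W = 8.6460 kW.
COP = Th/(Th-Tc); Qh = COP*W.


COP = 331.2760 / 50.6630 = 6.5388
Qh = 6.5388 * 8.6460 = 56.5346 kW

COP = 6.5388, Qh = 56.5346 kW


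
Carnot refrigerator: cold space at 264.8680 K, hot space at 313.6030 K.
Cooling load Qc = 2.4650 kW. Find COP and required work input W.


COP = 264.8680 / 48.7350 = 5.4349
W = 2.4650 / 5.4349 = 0.4536 kW

COP = 5.4349, W = 0.4536 kW


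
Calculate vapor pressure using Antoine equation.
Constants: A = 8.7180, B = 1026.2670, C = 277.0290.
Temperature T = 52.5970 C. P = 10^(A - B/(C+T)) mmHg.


C+T = 329.6260
B/(C+T) = 3.1134
log10(P) = 8.7180 - 3.1134 = 5.6046
P = 10^5.6046 = 402319.8379 mmHg

402319.8379 mmHg


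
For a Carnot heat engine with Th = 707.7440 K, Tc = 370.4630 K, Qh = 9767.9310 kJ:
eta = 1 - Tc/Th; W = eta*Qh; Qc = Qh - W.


eta = 1 - 370.4630/707.7440 = 0.4766
W = 0.4766 * 9767.9310 = 4654.9848 kJ
Qc = 9767.9310 - 4654.9848 = 5112.9462 kJ

eta = 47.6558%, W = 4654.9848 kJ, Qc = 5112.9462 kJ


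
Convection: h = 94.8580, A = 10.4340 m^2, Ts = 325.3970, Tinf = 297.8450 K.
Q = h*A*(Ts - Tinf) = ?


dT = 27.5520 K
Q = 94.8580 * 10.4340 * 27.5520 = 27269.5471 W

27269.5471 W


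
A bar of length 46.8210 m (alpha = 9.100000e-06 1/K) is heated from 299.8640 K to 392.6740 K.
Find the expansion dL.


dT = 92.8100 K
dL = 9.100000e-06 * 46.8210 * 92.8100 = 0.039544 m
L_final = 46.860544 m

dL = 0.039544 m


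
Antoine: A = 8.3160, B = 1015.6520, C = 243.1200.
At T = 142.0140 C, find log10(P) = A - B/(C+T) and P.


C+T = 385.1340
B/(C+T) = 2.6371
log10(P) = 8.3160 - 2.6371 = 5.6789
P = 10^5.6789 = 477376.1511 mmHg

477376.1511 mmHg


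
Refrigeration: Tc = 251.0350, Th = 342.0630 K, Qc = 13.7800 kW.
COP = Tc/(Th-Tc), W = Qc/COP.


COP = 251.0350 / 91.0280 = 2.7578
W = 13.7800 / 2.7578 = 4.9968 kW

COP = 2.7578, W = 4.9968 kW


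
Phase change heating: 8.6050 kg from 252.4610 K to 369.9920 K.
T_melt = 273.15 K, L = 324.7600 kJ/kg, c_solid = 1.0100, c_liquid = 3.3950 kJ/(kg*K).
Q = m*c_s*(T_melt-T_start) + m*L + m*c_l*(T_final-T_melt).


Q1 (sensible, solid) = 8.6050 * 1.0100 * 20.6890 = 179.8091 kJ
Q2 (latent) = 8.6050 * 324.7600 = 2794.5598 kJ
Q3 (sensible, liquid) = 8.6050 * 3.3950 * 96.8420 = 2829.1398 kJ
Q_total = 5803.5087 kJ

5803.5087 kJ


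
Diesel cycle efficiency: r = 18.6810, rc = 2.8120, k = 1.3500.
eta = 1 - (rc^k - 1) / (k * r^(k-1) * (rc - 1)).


r^(k-1) = 2.7861
rc^k = 4.0380
eta = 0.5542 = 55.4229%

55.4229%


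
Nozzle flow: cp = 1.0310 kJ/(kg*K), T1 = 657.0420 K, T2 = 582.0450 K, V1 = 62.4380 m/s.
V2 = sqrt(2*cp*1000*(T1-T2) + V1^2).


dT = 74.9970 K
2*cp*1000*dT = 154643.8140
V1^2 = 3898.5038
V2 = sqrt(158542.3178) = 398.1737 m/s

398.1737 m/s


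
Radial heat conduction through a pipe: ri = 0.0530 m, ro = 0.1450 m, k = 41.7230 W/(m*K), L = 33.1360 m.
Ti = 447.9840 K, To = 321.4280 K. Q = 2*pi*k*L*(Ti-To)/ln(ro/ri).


dT = 126.5560 K
ln(ro/ri) = 1.0064
Q = 2*pi*41.7230*33.1360*126.5560 / 1.0064 = 1092319.1293 W

1092319.1293 W


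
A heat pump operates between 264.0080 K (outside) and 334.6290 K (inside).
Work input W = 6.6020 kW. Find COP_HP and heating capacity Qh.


COP = 334.6290 / 70.6210 = 4.7384
Qh = 4.7384 * 6.6020 = 31.2828 kW

COP = 4.7384, Qh = 31.2828 kW


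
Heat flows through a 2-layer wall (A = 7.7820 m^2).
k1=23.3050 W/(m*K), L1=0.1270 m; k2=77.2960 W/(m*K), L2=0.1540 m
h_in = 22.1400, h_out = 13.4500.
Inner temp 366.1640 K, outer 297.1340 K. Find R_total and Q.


R_conv_in = 1/(22.1400*7.7820) = 0.0058
R_1 = 0.1270/(23.3050*7.7820) = 0.0007
R_2 = 0.1540/(77.2960*7.7820) = 0.0003
R_conv_out = 1/(13.4500*7.7820) = 0.0096
R_total = 0.0163 K/W
Q = 69.0300 / 0.0163 = 4231.2408 W

R_total = 0.0163 K/W, Q = 4231.2408 W


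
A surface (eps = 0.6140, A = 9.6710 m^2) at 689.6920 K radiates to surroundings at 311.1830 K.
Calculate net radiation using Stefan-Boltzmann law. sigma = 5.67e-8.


T^4 = 2.2627e+11
Tsurr^4 = 9.3770e+09
Q = 0.6140 * 5.67e-8 * 9.6710 * 2.1689e+11 = 73023.3709 W

73023.3709 W


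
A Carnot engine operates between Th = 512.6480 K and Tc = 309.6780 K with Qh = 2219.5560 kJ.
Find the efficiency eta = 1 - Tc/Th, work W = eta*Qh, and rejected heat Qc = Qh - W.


eta = 1 - 309.6780/512.6480 = 0.3959
W = 0.3959 * 2219.5560 = 878.7770 kJ
Qc = 2219.5560 - 878.7770 = 1340.7790 kJ

eta = 39.5925%, W = 878.7770 kJ, Qc = 1340.7790 kJ


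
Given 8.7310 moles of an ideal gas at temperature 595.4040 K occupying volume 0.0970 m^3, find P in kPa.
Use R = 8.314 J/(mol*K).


P = nRT/V = 8.7310 * 8.314 * 595.4040 / 0.0970
= 43220.0989 / 0.0970 = 445568.0299 Pa = 445.5680 kPa

445.5680 kPa


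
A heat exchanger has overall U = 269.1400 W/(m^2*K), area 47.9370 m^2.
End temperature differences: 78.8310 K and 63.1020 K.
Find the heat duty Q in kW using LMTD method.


LMTD = 70.6750 K
Q = 269.1400 * 47.9370 * 70.6750 = 911832.5454 W = 911.8325 kW

911.8325 kW


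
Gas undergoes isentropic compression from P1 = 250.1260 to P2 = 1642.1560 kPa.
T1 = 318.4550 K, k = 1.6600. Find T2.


(k-1)/k = 0.3976
(P2/P1)^exp = 2.1132
T2 = 318.4550 * 2.1132 = 672.9472 K

672.9472 K


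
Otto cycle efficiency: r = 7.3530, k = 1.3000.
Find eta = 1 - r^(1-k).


r^(k-1) = 1.8194
eta = 1 - 1/1.8194 = 0.4504 = 45.0382%

45.0382%


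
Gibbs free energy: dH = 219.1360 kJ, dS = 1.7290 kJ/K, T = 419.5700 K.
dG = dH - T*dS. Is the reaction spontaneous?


T*dS = 419.5700 * 1.7290 = 725.4365 kJ
dG = 219.1360 - 725.4365 = -506.3005 kJ (spontaneous)

dG = -506.3005 kJ, spontaneous


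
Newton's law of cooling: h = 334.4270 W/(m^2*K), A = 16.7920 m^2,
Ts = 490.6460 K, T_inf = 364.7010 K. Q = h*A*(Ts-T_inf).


dT = 125.9450 K
Q = 334.4270 * 16.7920 * 125.9450 = 707269.1078 W

707269.1078 W


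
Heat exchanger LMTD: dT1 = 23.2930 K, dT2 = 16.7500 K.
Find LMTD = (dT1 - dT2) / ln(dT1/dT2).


dT1/dT2 = 1.3906
ln(dT1/dT2) = 0.3298
LMTD = 6.5430 / 0.3298 = 19.8420 K

19.8420 K


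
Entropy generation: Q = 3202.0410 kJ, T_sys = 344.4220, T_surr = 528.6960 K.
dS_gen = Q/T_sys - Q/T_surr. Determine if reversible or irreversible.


dS_sys = 3202.0410/344.4220 = 9.2969 kJ/K
dS_surr = -3202.0410/528.6960 = -6.0565 kJ/K
dS_gen = 9.2969 - 6.0565 = 3.2404 kJ/K (irreversible)

dS_gen = 3.2404 kJ/K, irreversible


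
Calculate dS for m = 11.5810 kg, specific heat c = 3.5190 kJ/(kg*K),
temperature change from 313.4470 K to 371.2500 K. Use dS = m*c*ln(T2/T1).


T2/T1 = 1.1844
ln(T2/T1) = 0.1692
dS = 11.5810 * 3.5190 * 0.1692 = 6.8973 kJ/K

6.8973 kJ/K


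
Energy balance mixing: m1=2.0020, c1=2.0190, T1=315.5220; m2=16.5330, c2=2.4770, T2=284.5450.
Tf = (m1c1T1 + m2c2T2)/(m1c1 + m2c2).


num = 12928.1073
den = 44.9943
Tf = 287.3278 K

287.3278 K


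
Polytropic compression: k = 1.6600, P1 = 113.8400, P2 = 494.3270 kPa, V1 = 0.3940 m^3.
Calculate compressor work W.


(k-1)/k = 0.3976
(P2/P1)^exp = 1.7929
W = 2.5152 * 113.8400 * 0.3940 * (1.7929 - 1) = 89.4463 kJ

89.4463 kJ


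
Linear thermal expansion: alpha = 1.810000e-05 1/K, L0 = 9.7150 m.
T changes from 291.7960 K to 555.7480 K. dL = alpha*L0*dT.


dT = 263.9520 K
dL = 1.810000e-05 * 9.7150 * 263.9520 = 0.046414 m
L_final = 9.761414 m

dL = 0.046414 m


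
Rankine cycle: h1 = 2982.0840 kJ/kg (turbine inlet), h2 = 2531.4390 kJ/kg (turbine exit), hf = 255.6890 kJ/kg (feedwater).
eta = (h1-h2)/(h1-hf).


W = 450.6450 kJ/kg
Q_in = 2726.3950 kJ/kg
eta = 0.1653 = 16.5290%

eta = 16.5290%


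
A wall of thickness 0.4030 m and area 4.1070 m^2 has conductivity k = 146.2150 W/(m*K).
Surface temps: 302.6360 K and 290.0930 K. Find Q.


dT = 12.5430 K
Q = 146.2150 * 4.1070 * 12.5430 / 0.4030 = 18690.1595 W

18690.1595 W


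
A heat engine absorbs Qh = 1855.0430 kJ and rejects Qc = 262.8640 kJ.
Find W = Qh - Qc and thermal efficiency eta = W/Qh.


W = 1855.0430 - 262.8640 = 1592.1790 kJ
eta = 1592.1790 / 1855.0430 = 0.8583 = 85.8298%

W = 1592.1790 kJ, eta = 85.8298%


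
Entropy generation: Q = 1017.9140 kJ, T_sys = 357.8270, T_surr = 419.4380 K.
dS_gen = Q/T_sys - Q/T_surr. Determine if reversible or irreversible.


dS_sys = 1017.9140/357.8270 = 2.8447 kJ/K
dS_surr = -1017.9140/419.4380 = -2.4269 kJ/K
dS_gen = 2.8447 - 2.4269 = 0.4179 kJ/K (irreversible)

dS_gen = 0.4179 kJ/K, irreversible


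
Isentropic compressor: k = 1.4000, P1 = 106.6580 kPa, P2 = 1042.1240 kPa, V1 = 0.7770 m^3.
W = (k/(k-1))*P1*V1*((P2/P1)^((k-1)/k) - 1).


(k-1)/k = 0.2857
(P2/P1)^exp = 1.9179
W = 3.5000 * 106.6580 * 0.7770 * (1.9179 - 1) = 266.2556 kJ

266.2556 kJ


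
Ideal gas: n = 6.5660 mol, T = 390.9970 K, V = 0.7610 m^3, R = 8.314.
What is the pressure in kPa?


P = nRT/V = 6.5660 * 8.314 * 390.9970 / 0.7610
= 21344.4183 / 0.7610 = 28047.8559 Pa = 28.0479 kPa

28.0479 kPa


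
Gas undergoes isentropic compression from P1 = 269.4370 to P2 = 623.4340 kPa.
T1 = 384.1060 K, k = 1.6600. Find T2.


(k-1)/k = 0.3976
(P2/P1)^exp = 1.3959
T2 = 384.1060 * 1.3959 = 536.1749 K

536.1749 K


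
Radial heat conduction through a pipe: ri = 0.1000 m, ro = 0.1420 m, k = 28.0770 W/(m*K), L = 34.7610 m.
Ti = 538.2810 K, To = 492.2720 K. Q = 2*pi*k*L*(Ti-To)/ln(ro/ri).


dT = 46.0090 K
ln(ro/ri) = 0.3507
Q = 2*pi*28.0770*34.7610*46.0090 / 0.3507 = 804606.0099 W

804606.0099 W


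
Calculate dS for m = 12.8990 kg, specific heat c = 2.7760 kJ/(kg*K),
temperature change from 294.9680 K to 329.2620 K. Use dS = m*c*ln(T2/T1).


T2/T1 = 1.1163
ln(T2/T1) = 0.1100
dS = 12.8990 * 2.7760 * 0.1100 = 3.9384 kJ/K

3.9384 kJ/K


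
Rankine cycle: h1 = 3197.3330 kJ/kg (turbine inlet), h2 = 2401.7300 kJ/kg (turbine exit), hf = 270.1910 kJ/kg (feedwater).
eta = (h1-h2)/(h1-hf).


W = 795.6030 kJ/kg
Q_in = 2927.1420 kJ/kg
eta = 0.2718 = 27.1802%

eta = 27.1802%


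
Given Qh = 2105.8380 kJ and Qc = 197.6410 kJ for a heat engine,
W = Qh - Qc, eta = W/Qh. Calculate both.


W = 2105.8380 - 197.6410 = 1908.1970 kJ
eta = 1908.1970 / 2105.8380 = 0.9061 = 90.6146%

W = 1908.1970 kJ, eta = 90.6146%


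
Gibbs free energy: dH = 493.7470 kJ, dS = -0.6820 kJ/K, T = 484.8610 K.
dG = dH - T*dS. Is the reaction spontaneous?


T*dS = 484.8610 * -0.6820 = -330.6752 kJ
dG = 493.7470 + 330.6752 = 824.4222 kJ (non-spontaneous)

dG = 824.4222 kJ, non-spontaneous


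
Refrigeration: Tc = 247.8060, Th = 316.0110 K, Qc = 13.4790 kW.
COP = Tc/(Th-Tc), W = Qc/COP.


COP = 247.8060 / 68.2050 = 3.6333
W = 13.4790 / 3.6333 = 3.7099 kW

COP = 3.6333, W = 3.7099 kW


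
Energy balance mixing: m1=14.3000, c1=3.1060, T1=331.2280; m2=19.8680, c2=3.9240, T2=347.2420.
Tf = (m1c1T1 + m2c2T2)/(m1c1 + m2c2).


num = 41783.4485
den = 122.3778
Tf = 341.4299 K

341.4299 K


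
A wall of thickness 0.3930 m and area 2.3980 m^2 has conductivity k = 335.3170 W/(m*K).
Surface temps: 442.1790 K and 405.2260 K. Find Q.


dT = 36.9530 K
Q = 335.3170 * 2.3980 * 36.9530 / 0.3930 = 75606.9819 W

75606.9819 W


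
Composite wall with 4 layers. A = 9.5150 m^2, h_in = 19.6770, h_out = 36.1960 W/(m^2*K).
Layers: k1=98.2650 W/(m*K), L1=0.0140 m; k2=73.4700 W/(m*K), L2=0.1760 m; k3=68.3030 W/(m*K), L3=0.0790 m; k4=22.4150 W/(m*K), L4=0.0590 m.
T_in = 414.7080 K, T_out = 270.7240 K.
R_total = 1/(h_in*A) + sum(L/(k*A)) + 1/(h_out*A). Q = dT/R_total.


R_conv_in = 1/(19.6770*9.5150) = 0.0053
R_1 = 0.0140/(98.2650*9.5150) = 1.4973e-05
R_2 = 0.1760/(73.4700*9.5150) = 0.0003
R_3 = 0.0790/(68.3030*9.5150) = 0.0001
R_4 = 0.0590/(22.4150*9.5150) = 0.0003
R_conv_out = 1/(36.1960*9.5150) = 0.0029
R_total = 0.0089 K/W
Q = 143.9840 / 0.0089 = 16160.5349 W

R_total = 0.0089 K/W, Q = 16160.5349 W


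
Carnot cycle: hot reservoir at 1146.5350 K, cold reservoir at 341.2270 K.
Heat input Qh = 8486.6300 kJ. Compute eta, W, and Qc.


eta = 1 - 341.2270/1146.5350 = 0.7024
W = 0.7024 * 8486.6300 = 5960.8743 kJ
Qc = 8486.6300 - 5960.8743 = 2525.7557 kJ

eta = 70.2384%, W = 5960.8743 kJ, Qc = 2525.7557 kJ


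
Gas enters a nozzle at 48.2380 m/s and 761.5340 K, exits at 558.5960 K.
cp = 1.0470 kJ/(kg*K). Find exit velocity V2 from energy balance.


dT = 202.9380 K
2*cp*1000*dT = 424952.1720
V1^2 = 2326.9046
V2 = sqrt(427279.0766) = 653.6659 m/s

653.6659 m/s


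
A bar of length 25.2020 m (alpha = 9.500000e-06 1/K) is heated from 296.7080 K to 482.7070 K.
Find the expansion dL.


dT = 185.9990 K
dL = 9.500000e-06 * 25.2020 * 185.9990 = 0.044532 m
L_final = 25.246532 m

dL = 0.044532 m


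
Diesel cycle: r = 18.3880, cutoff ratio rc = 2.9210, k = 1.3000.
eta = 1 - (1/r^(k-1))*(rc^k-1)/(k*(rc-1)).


r^(k-1) = 2.3953
rc^k = 4.0289
eta = 0.4936 = 49.3639%

49.3639%


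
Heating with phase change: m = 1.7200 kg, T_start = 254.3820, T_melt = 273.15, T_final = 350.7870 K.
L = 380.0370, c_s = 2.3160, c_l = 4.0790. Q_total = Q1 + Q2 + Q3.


Q1 (sensible, solid) = 1.7200 * 2.3160 * 18.7680 = 74.7627 kJ
Q2 (latent) = 1.7200 * 380.0370 = 653.6636 kJ
Q3 (sensible, liquid) = 1.7200 * 4.0790 * 77.6370 = 544.6919 kJ
Q_total = 1273.1182 kJ

1273.1182 kJ


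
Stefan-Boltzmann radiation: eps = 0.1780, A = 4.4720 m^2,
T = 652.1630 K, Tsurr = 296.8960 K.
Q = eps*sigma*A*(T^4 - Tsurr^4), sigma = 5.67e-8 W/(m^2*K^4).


T^4 = 1.8089e+11
Tsurr^4 = 7.7699e+09
Q = 0.1780 * 5.67e-8 * 4.4720 * 1.7312e+11 = 7813.8088 W

7813.8088 W


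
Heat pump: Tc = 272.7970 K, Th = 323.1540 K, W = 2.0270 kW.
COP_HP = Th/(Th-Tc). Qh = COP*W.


COP = 323.1540 / 50.3570 = 6.4173
Qh = 6.4173 * 2.0270 = 13.0078 kW

COP = 6.4173, Qh = 13.0078 kW


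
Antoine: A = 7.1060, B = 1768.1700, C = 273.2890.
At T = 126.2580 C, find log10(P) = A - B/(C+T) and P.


C+T = 399.5470
B/(C+T) = 4.4254
log10(P) = 7.1060 - 4.4254 = 2.6806
P = 10^2.6806 = 479.2512 mmHg

479.2512 mmHg


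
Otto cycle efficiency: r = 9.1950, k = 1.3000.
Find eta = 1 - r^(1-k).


r^(k-1) = 1.9457
eta = 1 - 1/1.9457 = 0.4860 = 48.6034%

48.6034%


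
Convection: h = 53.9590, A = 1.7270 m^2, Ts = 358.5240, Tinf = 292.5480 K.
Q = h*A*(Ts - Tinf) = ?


dT = 65.9760 K
Q = 53.9590 * 1.7270 * 65.9760 = 6148.1182 W

6148.1182 W


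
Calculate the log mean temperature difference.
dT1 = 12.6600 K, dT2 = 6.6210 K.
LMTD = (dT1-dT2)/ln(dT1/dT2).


dT1/dT2 = 1.9121
ln(dT1/dT2) = 0.6482
LMTD = 6.0390 / 0.6482 = 9.3166 K

9.3166 K


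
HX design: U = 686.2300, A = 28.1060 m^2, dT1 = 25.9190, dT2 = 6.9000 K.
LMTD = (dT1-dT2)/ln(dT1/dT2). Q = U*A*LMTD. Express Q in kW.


LMTD = 14.3707 K
Q = 686.2300 * 28.1060 * 14.3707 = 277170.6762 W = 277.1707 kW

277.1707 kW


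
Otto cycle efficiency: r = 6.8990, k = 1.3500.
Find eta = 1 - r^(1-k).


r^(k-1) = 1.9660
eta = 1 - 1/1.9660 = 0.4913 = 49.1343%

49.1343%


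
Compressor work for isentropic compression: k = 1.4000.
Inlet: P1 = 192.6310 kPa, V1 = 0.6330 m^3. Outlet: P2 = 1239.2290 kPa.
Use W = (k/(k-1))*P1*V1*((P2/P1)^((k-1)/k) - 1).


(k-1)/k = 0.2857
(P2/P1)^exp = 1.7021
W = 3.5000 * 192.6310 * 0.6330 * (1.7021 - 1) = 299.6273 kJ

299.6273 kJ


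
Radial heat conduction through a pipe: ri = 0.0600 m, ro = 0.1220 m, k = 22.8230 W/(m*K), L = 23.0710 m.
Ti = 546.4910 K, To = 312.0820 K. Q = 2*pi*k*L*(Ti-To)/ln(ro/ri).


dT = 234.4090 K
ln(ro/ri) = 0.7097
Q = 2*pi*22.8230*23.0710*234.4090 / 0.7097 = 1092780.3732 W

1092780.3732 W


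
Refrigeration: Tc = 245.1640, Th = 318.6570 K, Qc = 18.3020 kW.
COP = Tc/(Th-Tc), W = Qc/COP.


COP = 245.1640 / 73.4930 = 3.3359
W = 18.3020 / 3.3359 = 5.4864 kW

COP = 3.3359, W = 5.4864 kW


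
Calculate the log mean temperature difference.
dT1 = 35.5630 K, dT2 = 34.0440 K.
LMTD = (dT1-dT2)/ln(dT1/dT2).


dT1/dT2 = 1.0446
ln(dT1/dT2) = 0.0437
LMTD = 1.5190 / 0.0437 = 34.7980 K

34.7980 K


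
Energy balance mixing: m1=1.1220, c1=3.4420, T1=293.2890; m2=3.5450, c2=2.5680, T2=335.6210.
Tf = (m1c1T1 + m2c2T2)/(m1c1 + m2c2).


num = 4188.0057
den = 12.9655
Tf = 323.0119 K

323.0119 K


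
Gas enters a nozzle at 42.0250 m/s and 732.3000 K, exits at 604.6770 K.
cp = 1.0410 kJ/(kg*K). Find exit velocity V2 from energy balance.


dT = 127.6230 K
2*cp*1000*dT = 265711.0860
V1^2 = 1766.1006
V2 = sqrt(267477.1866) = 517.1820 m/s

517.1820 m/s


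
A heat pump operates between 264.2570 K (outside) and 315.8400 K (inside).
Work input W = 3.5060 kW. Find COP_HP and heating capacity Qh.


COP = 315.8400 / 51.5830 = 6.1229
Qh = 6.1229 * 3.5060 = 21.4671 kW

COP = 6.1229, Qh = 21.4671 kW


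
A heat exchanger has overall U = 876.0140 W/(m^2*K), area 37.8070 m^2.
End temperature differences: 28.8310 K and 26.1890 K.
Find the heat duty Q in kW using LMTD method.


LMTD = 27.4888 K
Q = 876.0140 * 37.8070 * 27.4888 = 910415.6606 W = 910.4157 kW

910.4157 kW


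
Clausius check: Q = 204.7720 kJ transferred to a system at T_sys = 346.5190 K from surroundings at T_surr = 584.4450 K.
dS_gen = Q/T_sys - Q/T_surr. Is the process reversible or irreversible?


dS_sys = 204.7720/346.5190 = 0.5909 kJ/K
dS_surr = -204.7720/584.4450 = -0.3504 kJ/K
dS_gen = 0.5909 - 0.3504 = 0.2406 kJ/K (irreversible)

dS_gen = 0.2406 kJ/K, irreversible


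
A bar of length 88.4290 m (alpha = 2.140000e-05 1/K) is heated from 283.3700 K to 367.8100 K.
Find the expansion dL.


dT = 84.4400 K
dL = 2.140000e-05 * 88.4290 * 84.4400 = 0.159793 m
L_final = 88.588793 m

dL = 0.159793 m


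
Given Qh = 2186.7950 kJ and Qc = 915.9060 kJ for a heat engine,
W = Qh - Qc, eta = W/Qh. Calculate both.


W = 2186.7950 - 915.9060 = 1270.8890 kJ
eta = 1270.8890 / 2186.7950 = 0.5812 = 58.1165%

W = 1270.8890 kJ, eta = 58.1165%


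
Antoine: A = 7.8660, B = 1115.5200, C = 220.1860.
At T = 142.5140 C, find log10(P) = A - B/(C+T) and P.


C+T = 362.7000
B/(C+T) = 3.0756
log10(P) = 7.8660 - 3.0756 = 4.7904
P = 10^4.7904 = 61716.3639 mmHg

61716.3639 mmHg


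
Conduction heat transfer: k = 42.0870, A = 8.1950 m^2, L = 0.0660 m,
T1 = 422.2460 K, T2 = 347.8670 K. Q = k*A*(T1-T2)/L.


dT = 74.3790 K
Q = 42.0870 * 8.1950 * 74.3790 / 0.0660 = 388689.9641 W

388689.9641 W


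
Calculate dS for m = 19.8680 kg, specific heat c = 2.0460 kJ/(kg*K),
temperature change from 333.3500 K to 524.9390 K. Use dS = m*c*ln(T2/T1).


T2/T1 = 1.5747
ln(T2/T1) = 0.4541
dS = 19.8680 * 2.0460 * 0.4541 = 18.4587 kJ/K

18.4587 kJ/K


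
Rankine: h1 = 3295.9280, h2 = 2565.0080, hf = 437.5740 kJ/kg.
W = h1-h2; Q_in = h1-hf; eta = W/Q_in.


W = 730.9200 kJ/kg
Q_in = 2858.3540 kJ/kg
eta = 0.2557 = 25.5714%

eta = 25.5714%


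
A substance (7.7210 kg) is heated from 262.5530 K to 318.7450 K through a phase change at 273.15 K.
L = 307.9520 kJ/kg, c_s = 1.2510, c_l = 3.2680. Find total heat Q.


Q1 (sensible, solid) = 7.7210 * 1.2510 * 10.5970 = 102.3561 kJ
Q2 (latent) = 7.7210 * 307.9520 = 2377.6974 kJ
Q3 (sensible, liquid) = 7.7210 * 3.2680 * 45.5950 = 1150.4634 kJ
Q_total = 3630.5169 kJ

3630.5169 kJ


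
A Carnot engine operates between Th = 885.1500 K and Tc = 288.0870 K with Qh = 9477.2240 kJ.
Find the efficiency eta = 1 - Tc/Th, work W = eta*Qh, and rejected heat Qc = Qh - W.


eta = 1 - 288.0870/885.1500 = 0.6745
W = 0.6745 * 9477.2240 = 6392.7016 kJ
Qc = 9477.2240 - 6392.7016 = 3084.5224 kJ

eta = 67.4533%, W = 6392.7016 kJ, Qc = 3084.5224 kJ


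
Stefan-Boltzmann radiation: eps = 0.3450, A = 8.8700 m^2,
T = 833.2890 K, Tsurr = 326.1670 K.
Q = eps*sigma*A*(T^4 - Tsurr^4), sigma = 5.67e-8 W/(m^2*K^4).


T^4 = 4.8215e+11
Tsurr^4 = 1.1318e+10
Q = 0.3450 * 5.67e-8 * 8.8700 * 4.7083e+11 = 81694.4233 W

81694.4233 W


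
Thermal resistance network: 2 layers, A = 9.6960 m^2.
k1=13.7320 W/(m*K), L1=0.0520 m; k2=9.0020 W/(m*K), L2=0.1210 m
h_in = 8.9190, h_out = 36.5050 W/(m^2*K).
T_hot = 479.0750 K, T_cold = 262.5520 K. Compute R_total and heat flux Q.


R_conv_in = 1/(8.9190*9.6960) = 0.0116
R_1 = 0.0520/(13.7320*9.6960) = 0.0004
R_2 = 0.1210/(9.0020*9.6960) = 0.0014
R_conv_out = 1/(36.5050*9.6960) = 0.0028
R_total = 0.0162 K/W
Q = 216.5230 / 0.0162 = 13394.0354 W

R_total = 0.0162 K/W, Q = 13394.0354 W


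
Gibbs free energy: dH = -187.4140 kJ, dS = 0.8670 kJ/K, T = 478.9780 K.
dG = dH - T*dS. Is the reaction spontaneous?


T*dS = 478.9780 * 0.8670 = 415.2739 kJ
dG = -187.4140 - 415.2739 = -602.6879 kJ (spontaneous)

dG = -602.6879 kJ, spontaneous


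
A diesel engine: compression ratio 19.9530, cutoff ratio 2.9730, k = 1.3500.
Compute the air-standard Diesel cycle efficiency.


r^(k-1) = 2.8510
rc^k = 4.3532
eta = 0.5584 = 55.8428%

55.8428%


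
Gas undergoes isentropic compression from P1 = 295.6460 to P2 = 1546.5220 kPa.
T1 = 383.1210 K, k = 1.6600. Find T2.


(k-1)/k = 0.3976
(P2/P1)^exp = 1.9306
T2 = 383.1210 * 1.9306 = 739.6701 K

739.6701 K


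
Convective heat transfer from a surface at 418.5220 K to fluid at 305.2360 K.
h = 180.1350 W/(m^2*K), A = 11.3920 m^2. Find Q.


dT = 113.2860 K
Q = 180.1350 * 11.3920 * 113.2860 = 232473.9650 W

232473.9650 W


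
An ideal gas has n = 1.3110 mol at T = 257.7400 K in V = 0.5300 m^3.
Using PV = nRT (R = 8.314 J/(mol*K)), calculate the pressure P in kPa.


P = nRT/V = 1.3110 * 8.314 * 257.7400 / 0.5300
= 2809.2768 / 0.5300 = 5300.5223 Pa = 5.3005 kPa

5.3005 kPa


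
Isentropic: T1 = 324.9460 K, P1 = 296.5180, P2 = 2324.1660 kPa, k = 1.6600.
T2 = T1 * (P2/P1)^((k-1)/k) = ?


(k-1)/k = 0.3976
(P2/P1)^exp = 2.2674
T2 = 324.9460 * 2.2674 = 736.7886 K

736.7886 K


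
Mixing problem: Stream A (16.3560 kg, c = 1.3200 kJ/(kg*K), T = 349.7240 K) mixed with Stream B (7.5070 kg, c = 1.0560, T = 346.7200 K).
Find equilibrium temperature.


num = 10299.0985
den = 29.5173
Tf = 348.9172 K

348.9172 K


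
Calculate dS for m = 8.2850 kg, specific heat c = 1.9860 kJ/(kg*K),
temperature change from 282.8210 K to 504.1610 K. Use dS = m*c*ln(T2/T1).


T2/T1 = 1.7826
ln(T2/T1) = 0.5781
dS = 8.2850 * 1.9860 * 0.5781 = 9.5118 kJ/K

9.5118 kJ/K


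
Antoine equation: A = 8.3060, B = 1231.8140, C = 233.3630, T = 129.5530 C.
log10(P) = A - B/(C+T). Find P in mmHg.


C+T = 362.9160
B/(C+T) = 3.3942
log10(P) = 8.3060 - 3.3942 = 4.9118
P = 10^4.9118 = 81618.3038 mmHg

81618.3038 mmHg


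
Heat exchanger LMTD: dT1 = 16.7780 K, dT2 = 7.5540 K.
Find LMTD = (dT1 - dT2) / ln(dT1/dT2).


dT1/dT2 = 2.2211
ln(dT1/dT2) = 0.7980
LMTD = 9.2240 / 0.7980 = 11.5590 K

11.5590 K


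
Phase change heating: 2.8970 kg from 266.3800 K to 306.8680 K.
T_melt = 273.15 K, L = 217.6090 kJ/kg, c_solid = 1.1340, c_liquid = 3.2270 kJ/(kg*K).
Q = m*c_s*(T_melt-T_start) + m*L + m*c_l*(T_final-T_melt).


Q1 (sensible, solid) = 2.8970 * 1.1340 * 6.7700 = 22.2408 kJ
Q2 (latent) = 2.8970 * 217.6090 = 630.4133 kJ
Q3 (sensible, liquid) = 2.8970 * 3.2270 * 33.7180 = 315.2167 kJ
Q_total = 967.8708 kJ

967.8708 kJ


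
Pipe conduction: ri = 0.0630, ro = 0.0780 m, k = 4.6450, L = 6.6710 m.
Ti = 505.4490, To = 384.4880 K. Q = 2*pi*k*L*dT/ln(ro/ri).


dT = 120.9610 K
ln(ro/ri) = 0.2136
Q = 2*pi*4.6450*6.6710*120.9610 / 0.2136 = 110268.9681 W

110268.9681 W


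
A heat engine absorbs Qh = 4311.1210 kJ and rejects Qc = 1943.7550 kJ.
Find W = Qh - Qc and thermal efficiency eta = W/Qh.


W = 4311.1210 - 1943.7550 = 2367.3660 kJ
eta = 2367.3660 / 4311.1210 = 0.5491 = 54.9130%

W = 2367.3660 kJ, eta = 54.9130%


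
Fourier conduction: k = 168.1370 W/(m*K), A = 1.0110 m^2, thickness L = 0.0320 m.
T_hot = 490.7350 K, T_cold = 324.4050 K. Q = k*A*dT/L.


dT = 166.3300 K
Q = 168.1370 * 1.0110 * 166.3300 / 0.0320 = 883557.9909 W

883557.9909 W


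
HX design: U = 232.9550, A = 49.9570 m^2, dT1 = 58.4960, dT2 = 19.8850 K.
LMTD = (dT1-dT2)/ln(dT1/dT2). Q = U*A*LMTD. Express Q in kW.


LMTD = 35.7843 K
Q = 232.9550 * 49.9570 * 35.7843 = 416448.1442 W = 416.4481 kW

416.4481 kW


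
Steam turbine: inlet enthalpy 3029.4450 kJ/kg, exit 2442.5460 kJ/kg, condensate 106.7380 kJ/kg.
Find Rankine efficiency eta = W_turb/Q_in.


W = 586.8990 kJ/kg
Q_in = 2922.7070 kJ/kg
eta = 0.2008 = 20.0807%

eta = 20.0807%


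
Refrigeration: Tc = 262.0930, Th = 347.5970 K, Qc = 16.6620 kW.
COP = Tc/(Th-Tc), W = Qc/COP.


COP = 262.0930 / 85.5040 = 3.0653
W = 16.6620 / 3.0653 = 5.4357 kW

COP = 3.0653, W = 5.4357 kW


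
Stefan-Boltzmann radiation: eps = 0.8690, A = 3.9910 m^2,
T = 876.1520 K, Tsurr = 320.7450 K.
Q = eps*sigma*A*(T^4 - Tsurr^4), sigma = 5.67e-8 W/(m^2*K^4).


T^4 = 5.8927e+11
Tsurr^4 = 1.0584e+10
Q = 0.8690 * 5.67e-8 * 3.9910 * 5.7869e+11 = 113797.1238 W

113797.1238 W


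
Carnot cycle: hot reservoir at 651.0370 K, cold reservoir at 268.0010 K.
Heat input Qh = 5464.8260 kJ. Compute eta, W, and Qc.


eta = 1 - 268.0010/651.0370 = 0.5883
W = 0.5883 * 5464.8260 = 3215.2168 kJ
Qc = 5464.8260 - 3215.2168 = 2249.6092 kJ

eta = 58.8348%, W = 3215.2168 kJ, Qc = 2249.6092 kJ


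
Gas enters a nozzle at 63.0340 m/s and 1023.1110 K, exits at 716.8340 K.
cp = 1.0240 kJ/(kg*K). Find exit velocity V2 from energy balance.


dT = 306.2770 K
2*cp*1000*dT = 627255.2960
V1^2 = 3973.2852
V2 = sqrt(631228.5812) = 794.4989 m/s

794.4989 m/s


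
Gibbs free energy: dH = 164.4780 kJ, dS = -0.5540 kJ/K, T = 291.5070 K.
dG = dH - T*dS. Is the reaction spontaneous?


T*dS = 291.5070 * -0.5540 = -161.4949 kJ
dG = 164.4780 + 161.4949 = 325.9729 kJ (non-spontaneous)

dG = 325.9729 kJ, non-spontaneous


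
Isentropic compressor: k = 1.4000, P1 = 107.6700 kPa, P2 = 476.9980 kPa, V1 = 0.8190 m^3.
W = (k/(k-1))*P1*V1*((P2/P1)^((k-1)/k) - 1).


(k-1)/k = 0.2857
(P2/P1)^exp = 1.5300
W = 3.5000 * 107.6700 * 0.8190 * (1.5300 - 1) = 163.5777 kJ

163.5777 kJ


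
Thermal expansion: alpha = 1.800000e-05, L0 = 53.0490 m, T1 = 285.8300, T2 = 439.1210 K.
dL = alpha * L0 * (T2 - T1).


dT = 153.2910 K
dL = 1.800000e-05 * 53.0490 * 153.2910 = 0.146375 m
L_final = 53.195375 m

dL = 0.146375 m


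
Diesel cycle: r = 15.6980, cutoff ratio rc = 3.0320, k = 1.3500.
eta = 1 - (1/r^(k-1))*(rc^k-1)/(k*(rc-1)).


r^(k-1) = 2.6215
rc^k = 4.4703
eta = 0.5174 = 51.7429%

51.7429%


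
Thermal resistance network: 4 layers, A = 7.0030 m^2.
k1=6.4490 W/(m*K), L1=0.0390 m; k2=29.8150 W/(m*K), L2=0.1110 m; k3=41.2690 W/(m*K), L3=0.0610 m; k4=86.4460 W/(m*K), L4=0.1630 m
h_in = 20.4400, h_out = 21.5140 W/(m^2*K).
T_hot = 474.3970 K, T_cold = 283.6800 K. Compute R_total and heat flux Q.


R_conv_in = 1/(20.4400*7.0030) = 0.0070
R_1 = 0.0390/(6.4490*7.0030) = 0.0009
R_2 = 0.1110/(29.8150*7.0030) = 0.0005
R_3 = 0.0610/(41.2690*7.0030) = 0.0002
R_4 = 0.1630/(86.4460*7.0030) = 0.0003
R_conv_out = 1/(21.5140*7.0030) = 0.0066
R_total = 0.0155 K/W
Q = 190.7170 / 0.0155 = 12305.1587 W

R_total = 0.0155 K/W, Q = 12305.1587 W


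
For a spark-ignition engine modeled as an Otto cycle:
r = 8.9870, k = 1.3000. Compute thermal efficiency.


r^(k-1) = 1.9323
eta = 1 - 1/1.9323 = 0.4825 = 48.2494%

48.2494%


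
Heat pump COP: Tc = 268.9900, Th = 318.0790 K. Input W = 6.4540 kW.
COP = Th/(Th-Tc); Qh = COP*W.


COP = 318.0790 / 49.0890 = 6.4796
Qh = 6.4796 * 6.4540 = 41.8196 kW

COP = 6.4796, Qh = 41.8196 kW


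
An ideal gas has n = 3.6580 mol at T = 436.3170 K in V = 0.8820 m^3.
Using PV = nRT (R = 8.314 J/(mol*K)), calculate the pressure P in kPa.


P = nRT/V = 3.6580 * 8.314 * 436.3170 / 0.8820
= 13269.5396 / 0.8820 = 15044.8295 Pa = 15.0448 kPa

15.0448 kPa


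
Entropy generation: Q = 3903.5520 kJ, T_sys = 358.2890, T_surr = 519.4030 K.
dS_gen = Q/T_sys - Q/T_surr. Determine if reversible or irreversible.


dS_sys = 3903.5520/358.2890 = 10.8950 kJ/K
dS_surr = -3903.5520/519.4030 = -7.5155 kJ/K
dS_gen = 10.8950 - 7.5155 = 3.3795 kJ/K (irreversible)

dS_gen = 3.3795 kJ/K, irreversible


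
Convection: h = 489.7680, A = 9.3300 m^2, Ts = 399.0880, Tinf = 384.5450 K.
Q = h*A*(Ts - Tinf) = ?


dT = 14.5430 K
Q = 489.7680 * 9.3300 * 14.5430 = 66454.7539 W

66454.7539 W


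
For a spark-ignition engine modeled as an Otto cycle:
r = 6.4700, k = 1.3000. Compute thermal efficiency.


r^(k-1) = 1.7509
eta = 1 - 1/1.7509 = 0.4289 = 42.8878%

42.8878%


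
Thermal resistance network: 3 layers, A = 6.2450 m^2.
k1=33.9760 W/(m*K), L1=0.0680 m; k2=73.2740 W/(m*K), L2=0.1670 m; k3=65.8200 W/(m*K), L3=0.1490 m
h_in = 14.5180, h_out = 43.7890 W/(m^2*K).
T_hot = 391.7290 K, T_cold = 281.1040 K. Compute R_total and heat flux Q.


R_conv_in = 1/(14.5180*6.2450) = 0.0110
R_1 = 0.0680/(33.9760*6.2450) = 0.0003
R_2 = 0.1670/(73.2740*6.2450) = 0.0004
R_3 = 0.1490/(65.8200*6.2450) = 0.0004
R_conv_out = 1/(43.7890*6.2450) = 0.0037
R_total = 0.0157 K/W
Q = 110.6250 / 0.0157 = 7030.7914 W

R_total = 0.0157 K/W, Q = 7030.7914 W


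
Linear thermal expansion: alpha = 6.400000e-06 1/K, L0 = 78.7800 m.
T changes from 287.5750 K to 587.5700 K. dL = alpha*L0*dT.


dT = 299.9950 K
dL = 6.400000e-06 * 78.7800 * 299.9950 = 0.151255 m
L_final = 78.931255 m

dL = 0.151255 m


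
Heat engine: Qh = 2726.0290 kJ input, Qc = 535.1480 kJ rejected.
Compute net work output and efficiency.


W = 2726.0290 - 535.1480 = 2190.8810 kJ
eta = 2190.8810 / 2726.0290 = 0.8037 = 80.3690%

W = 2190.8810 kJ, eta = 80.3690%


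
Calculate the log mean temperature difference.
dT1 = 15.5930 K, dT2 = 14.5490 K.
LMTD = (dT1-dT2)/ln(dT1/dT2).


dT1/dT2 = 1.0718
ln(dT1/dT2) = 0.0693
LMTD = 1.0440 / 0.0693 = 15.0650 K

15.0650 K


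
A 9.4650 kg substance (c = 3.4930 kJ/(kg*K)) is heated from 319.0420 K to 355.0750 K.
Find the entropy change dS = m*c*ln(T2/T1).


T2/T1 = 1.1129
ln(T2/T1) = 0.1070
dS = 9.4650 * 3.4930 * 0.1070 = 3.5378 kJ/K

3.5378 kJ/K


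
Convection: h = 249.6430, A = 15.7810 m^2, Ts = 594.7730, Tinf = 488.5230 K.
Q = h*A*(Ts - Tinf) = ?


dT = 106.2500 K
Q = 249.6430 * 15.7810 * 106.2500 = 418584.2194 W

418584.2194 W


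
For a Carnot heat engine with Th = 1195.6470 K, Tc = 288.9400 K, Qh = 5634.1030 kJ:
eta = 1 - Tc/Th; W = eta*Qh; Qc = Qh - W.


eta = 1 - 288.9400/1195.6470 = 0.7583
W = 0.7583 * 5634.1030 = 4272.5659 kJ
Qc = 5634.1030 - 4272.5659 = 1361.5371 kJ

eta = 75.8340%, W = 4272.5659 kJ, Qc = 1361.5371 kJ


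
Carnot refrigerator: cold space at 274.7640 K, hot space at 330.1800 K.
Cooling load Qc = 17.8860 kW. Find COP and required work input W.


COP = 274.7640 / 55.4160 = 4.9582
W = 17.8860 / 4.9582 = 3.6074 kW

COP = 4.9582, W = 3.6074 kW


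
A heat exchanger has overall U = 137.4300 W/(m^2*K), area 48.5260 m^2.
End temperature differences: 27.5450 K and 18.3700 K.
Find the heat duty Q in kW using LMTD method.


LMTD = 22.6486 K
Q = 137.4300 * 48.5260 * 22.6486 = 151041.9503 W = 151.0420 kW

151.0420 kW


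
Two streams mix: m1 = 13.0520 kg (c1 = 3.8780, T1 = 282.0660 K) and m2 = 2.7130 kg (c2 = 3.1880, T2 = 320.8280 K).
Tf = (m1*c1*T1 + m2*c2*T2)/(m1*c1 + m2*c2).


num = 17051.8111
den = 59.2647
Tf = 287.7229 K

287.7229 K


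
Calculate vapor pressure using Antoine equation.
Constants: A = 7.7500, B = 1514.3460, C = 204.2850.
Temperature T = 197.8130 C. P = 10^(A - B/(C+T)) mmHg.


C+T = 402.0980
B/(C+T) = 3.7661
log10(P) = 7.7500 - 3.7661 = 3.9839
P = 10^3.9839 = 9635.8106 mmHg

9635.8106 mmHg


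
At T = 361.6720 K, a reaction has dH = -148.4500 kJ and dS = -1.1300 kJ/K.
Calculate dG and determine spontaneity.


T*dS = 361.6720 * -1.1300 = -408.6894 kJ
dG = -148.4500 + 408.6894 = 260.2394 kJ (non-spontaneous)

dG = 260.2394 kJ, non-spontaneous


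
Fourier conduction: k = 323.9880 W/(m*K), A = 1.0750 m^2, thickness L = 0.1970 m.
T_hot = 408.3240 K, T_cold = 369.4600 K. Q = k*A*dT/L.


dT = 38.8640 K
Q = 323.9880 * 1.0750 * 38.8640 / 0.1970 = 68709.7962 W

68709.7962 W


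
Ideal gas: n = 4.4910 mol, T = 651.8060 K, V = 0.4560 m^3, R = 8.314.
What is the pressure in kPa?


P = nRT/V = 4.4910 * 8.314 * 651.8060 / 0.4560
= 24337.2458 / 0.4560 = 53371.1532 Pa = 53.3712 kPa

53.3712 kPa


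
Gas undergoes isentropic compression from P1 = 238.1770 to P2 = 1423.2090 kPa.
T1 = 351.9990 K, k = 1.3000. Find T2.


(k-1)/k = 0.2308
(P2/P1)^exp = 1.5106
T2 = 351.9990 * 1.5106 = 531.7451 K

531.7451 K


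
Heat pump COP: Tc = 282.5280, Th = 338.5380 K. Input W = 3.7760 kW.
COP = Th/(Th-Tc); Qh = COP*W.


COP = 338.5380 / 56.0100 = 6.0442
Qh = 6.0442 * 3.7760 = 22.8231 kW

COP = 6.0442, Qh = 22.8231 kW


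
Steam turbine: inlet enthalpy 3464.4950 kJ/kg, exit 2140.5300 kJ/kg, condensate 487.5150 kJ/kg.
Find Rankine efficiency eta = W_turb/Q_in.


W = 1323.9650 kJ/kg
Q_in = 2976.9800 kJ/kg
eta = 0.4447 = 44.4734%

eta = 44.4734%


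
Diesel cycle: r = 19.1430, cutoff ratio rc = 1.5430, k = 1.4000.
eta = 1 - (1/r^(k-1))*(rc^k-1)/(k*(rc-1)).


r^(k-1) = 3.2569
rc^k = 1.8353
eta = 0.6626 = 66.2618%

66.2618%


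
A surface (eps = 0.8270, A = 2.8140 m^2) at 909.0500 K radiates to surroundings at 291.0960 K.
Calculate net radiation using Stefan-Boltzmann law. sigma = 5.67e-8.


T^4 = 6.8289e+11
Tsurr^4 = 7.1803e+09
Q = 0.8270 * 5.67e-8 * 2.8140 * 6.7571e+11 = 89160.6293 W

89160.6293 W


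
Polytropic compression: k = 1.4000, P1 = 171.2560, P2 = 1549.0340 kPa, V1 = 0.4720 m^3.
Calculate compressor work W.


(k-1)/k = 0.2857
(P2/P1)^exp = 1.8761
W = 3.5000 * 171.2560 * 0.4720 * (1.8761 - 1) = 247.8685 kJ

247.8685 kJ


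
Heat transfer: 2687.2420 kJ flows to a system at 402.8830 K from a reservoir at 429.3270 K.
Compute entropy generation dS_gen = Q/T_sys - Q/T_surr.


dS_sys = 2687.2420/402.8830 = 6.6700 kJ/K
dS_surr = -2687.2420/429.3270 = -6.2592 kJ/K
dS_gen = 6.6700 - 6.2592 = 0.4108 kJ/K (irreversible)

dS_gen = 0.4108 kJ/K, irreversible


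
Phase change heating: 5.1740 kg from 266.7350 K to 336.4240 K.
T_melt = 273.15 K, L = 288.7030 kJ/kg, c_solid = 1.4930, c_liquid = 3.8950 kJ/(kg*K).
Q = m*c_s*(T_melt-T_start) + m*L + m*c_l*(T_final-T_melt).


Q1 (sensible, solid) = 5.1740 * 1.4930 * 6.4150 = 49.5545 kJ
Q2 (latent) = 5.1740 * 288.7030 = 1493.7493 kJ
Q3 (sensible, liquid) = 5.1740 * 3.8950 * 63.2740 = 1275.1438 kJ
Q_total = 2818.4476 kJ

2818.4476 kJ


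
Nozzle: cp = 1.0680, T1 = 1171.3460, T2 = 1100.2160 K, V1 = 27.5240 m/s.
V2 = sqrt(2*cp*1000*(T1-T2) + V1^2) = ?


dT = 71.1300 K
2*cp*1000*dT = 151933.6800
V1^2 = 757.5706
V2 = sqrt(152691.2506) = 390.7573 m/s

390.7573 m/s


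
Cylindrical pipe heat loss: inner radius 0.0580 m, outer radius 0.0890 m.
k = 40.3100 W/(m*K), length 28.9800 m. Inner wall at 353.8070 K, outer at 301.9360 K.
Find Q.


dT = 51.8710 K
ln(ro/ri) = 0.4282
Q = 2*pi*40.3100*28.9800*51.8710 / 0.4282 = 889151.4493 W

889151.4493 W


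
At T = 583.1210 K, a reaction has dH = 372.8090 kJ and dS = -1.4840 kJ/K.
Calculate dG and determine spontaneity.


T*dS = 583.1210 * -1.4840 = -865.3516 kJ
dG = 372.8090 + 865.3516 = 1238.1606 kJ (non-spontaneous)

dG = 1238.1606 kJ, non-spontaneous


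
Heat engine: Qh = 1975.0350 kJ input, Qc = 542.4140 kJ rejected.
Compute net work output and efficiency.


W = 1975.0350 - 542.4140 = 1432.6210 kJ
eta = 1432.6210 / 1975.0350 = 0.7254 = 72.5365%

W = 1432.6210 kJ, eta = 72.5365%


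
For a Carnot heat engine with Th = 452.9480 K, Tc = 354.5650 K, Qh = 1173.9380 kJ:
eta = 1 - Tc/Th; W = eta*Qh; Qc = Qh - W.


eta = 1 - 354.5650/452.9480 = 0.2172
W = 0.2172 * 1173.9380 = 254.9863 kJ
Qc = 1173.9380 - 254.9863 = 918.9517 kJ

eta = 21.7206%, W = 254.9863 kJ, Qc = 918.9517 kJ


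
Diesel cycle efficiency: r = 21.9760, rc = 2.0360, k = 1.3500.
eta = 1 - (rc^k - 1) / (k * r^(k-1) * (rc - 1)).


r^(k-1) = 2.9490
rc^k = 2.6113
eta = 0.6093 = 60.9348%

60.9348%


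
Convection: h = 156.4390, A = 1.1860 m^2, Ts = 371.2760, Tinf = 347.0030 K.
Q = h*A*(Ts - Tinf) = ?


dT = 24.2730 K
Q = 156.4390 * 1.1860 * 24.2730 = 4503.5312 W

4503.5312 W


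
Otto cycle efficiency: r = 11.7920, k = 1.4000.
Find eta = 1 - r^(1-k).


r^(k-1) = 2.6831
eta = 1 - 1/2.6831 = 0.6273 = 62.7295%

62.7295%


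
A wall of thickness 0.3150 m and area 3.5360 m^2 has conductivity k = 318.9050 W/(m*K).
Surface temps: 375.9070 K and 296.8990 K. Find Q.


dT = 79.0080 K
Q = 318.9050 * 3.5360 * 79.0080 / 0.3150 = 282835.6175 W

282835.6175 W


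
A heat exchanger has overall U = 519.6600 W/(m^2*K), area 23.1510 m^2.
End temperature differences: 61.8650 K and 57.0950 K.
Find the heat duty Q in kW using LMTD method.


LMTD = 59.4481 K
Q = 519.6600 * 23.1510 * 59.4481 = 715199.3105 W = 715.1993 kW

715.1993 kW


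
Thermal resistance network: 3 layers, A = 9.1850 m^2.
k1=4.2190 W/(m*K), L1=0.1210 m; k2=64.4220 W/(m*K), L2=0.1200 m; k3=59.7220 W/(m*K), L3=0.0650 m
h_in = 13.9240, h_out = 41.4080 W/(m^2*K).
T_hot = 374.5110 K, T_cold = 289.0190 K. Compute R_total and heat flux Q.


R_conv_in = 1/(13.9240*9.1850) = 0.0078
R_1 = 0.1210/(4.2190*9.1850) = 0.0031
R_2 = 0.1200/(64.4220*9.1850) = 0.0002
R_3 = 0.0650/(59.7220*9.1850) = 0.0001
R_conv_out = 1/(41.4080*9.1850) = 0.0026
R_total = 0.0139 K/W
Q = 85.4920 / 0.0139 = 6153.9866 W

R_total = 0.0139 K/W, Q = 6153.9866 W
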